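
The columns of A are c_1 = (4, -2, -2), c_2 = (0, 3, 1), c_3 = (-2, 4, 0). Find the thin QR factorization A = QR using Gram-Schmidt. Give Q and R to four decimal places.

Q = [[0.8165, 0.4924, -0.3015], [-0.4082, 0.8616, 0.3015], [-0.4082, 0.1231, -0.9045]], R = [[4.8990, -1.6330, -3.2660], [0.0000, 2.7080, 2.4618], [0.0000, 0.0000, 1.8091]]

c_1 = (4, -2, -2); ‖c_1‖ = 4.8990, so q_1 = (0.8165, -0.4082, -0.4082).
q_1·c_2 = 0.8165·0 + (-0.4082)·3 + (-0.4082)·1 = -1.6330.
u_2 = c_2 + 1.6330·q_1 = (1.3333, 2.3333, 0.3333).
‖u_2‖ = 2.7080, so q_2 = (0.4924, 0.8616, 0.1231).
q_1·c_3 = 0.8165·(-2) + (-0.4082)·4 + (-0.4082)·0 = -3.2660; q_2·c_3 = 0.4924·(-2) + 0.8616·4 + 0.1231·0 = 2.4618.
u_3 = c_3 + 3.2660·q_1 − 2.4618·q_2 = (-0.5455, 0.5455, -1.6364).
‖u_3‖ = 1.8091, so q_3 = (-0.3015, 0.3015, -0.9045).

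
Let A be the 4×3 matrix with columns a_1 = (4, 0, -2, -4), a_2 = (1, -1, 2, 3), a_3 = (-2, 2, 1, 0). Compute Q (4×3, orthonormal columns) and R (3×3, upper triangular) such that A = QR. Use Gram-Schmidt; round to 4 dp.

Q = [[0.6667, 0.7035, 0.1271], [0.0000, -0.3015, 0.7946], [-0.3333, 0.4020, 0.5721], [-0.6667, 0.5025, -0.1589]], R = [[6.0000, -2.0000, -1.6667], [0.0000, 3.3166, -1.6081], [0.0000, 0.0000, 1.9069]]

a_1 = (4, 0, -2, -4); ‖a_1‖ = 6.0000, so e_1 = (0.6667, 0.0000, -0.3333, -0.6667).
e_1·a_2 = 0.6667·1 + 0.0000·(-1) + (-0.3333)·2 + (-0.6667)·3 = -2.0000.
u_2 = a_2 + 2.0000·e_1 = (2.3333, -1.0000, 1.3333, 1.6667).
‖u_2‖ = 3.3166, so e_2 = (0.7035, -0.3015, 0.4020, 0.5025).
e_1·a_3 = 0.6667·(-2) + 0.0000·2 + (-0.3333)·1 + (-0.6667)·0 = -1.6667; e_2·a_3 = 0.7035·(-2) + (-0.3015)·2 + 0.4020·1 + 0.5025·0 = -1.6081.
u_3 = a_3 + 1.6667·e_1 + 1.6081·e_2 = (0.2424, 1.5152, 1.0909, -0.3030).
‖u_3‖ = 1.9069, so e_3 = (0.1271, 0.7946, 0.5721, -0.1589).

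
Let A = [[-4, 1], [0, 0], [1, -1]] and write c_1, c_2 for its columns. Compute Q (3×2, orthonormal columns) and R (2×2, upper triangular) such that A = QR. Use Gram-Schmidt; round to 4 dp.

Q = [[-0.9701, -0.2425], [0.0000, 0.0000], [0.2425, -0.9701]], R = [[4.1231, -1.2127], [0.0000, 0.7276]]

c_1 = (-4, 0, 1); ‖c_1‖ = 4.1231, so q_1 = (-0.9701, 0.0000, 0.2425).
q_1·c_2 = (-0.9701)·1 + 0.0000·0 + 0.2425·(-1) = -1.2127.
u_2 = c_2 + 1.2127·q_1 = (-0.1765, 0.0000, -0.7059).
‖u_2‖ = 0.7276, so q_2 = (-0.2425, 0.0000, -0.9701).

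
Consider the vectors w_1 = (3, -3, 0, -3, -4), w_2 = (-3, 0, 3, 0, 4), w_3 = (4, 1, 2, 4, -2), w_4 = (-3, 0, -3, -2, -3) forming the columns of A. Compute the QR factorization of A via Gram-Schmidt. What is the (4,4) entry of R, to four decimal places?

q_1 = w_1/‖w_1‖ = (3, -3, 0, -3, -4)/6.5574 = (0.4575, -0.4575, 0.0000, -0.4575, -0.6100).
r_{12} = q_1·w_2 = -3.8125.
u_2 = w_2 + 3.8125·q_1 = (-1.2558, -1.7442, 3.0000, -1.7442, 1.6744).
‖u_2‖ = 4.4119, so q_2 = (-0.2846, -0.3953, 0.6800, -0.3953, 0.3795).
r_{13} = q_1·w_3 = 0.7625; r_{23} = q_2·w_3 = -2.5143.
u_3 = w_3 − 0.7625·q_1 + 2.5143·q_2 = (2.9355, 0.3548, 3.7097, 3.3548, -0.5806).
‖u_3‖ = 5.8392, so q_3 = (0.5027, 0.0608, 0.6353, 0.5745, -0.0994).
r_{14} = q_1·w_4 = 1.3725; r_{24} = q_2·w_4 = -1.5339; r_{34} = q_3·w_4 = -4.2648.
u_4 = w_4 − 1.3725·q_1 + 1.5339·q_2 + 4.2648·q_3 = (-1.9205, 0.2807, 0.7524, 0.4718, -2.0047).
r_{44} = ‖u_4‖ = 2.9283.

r_{44} = 2.9283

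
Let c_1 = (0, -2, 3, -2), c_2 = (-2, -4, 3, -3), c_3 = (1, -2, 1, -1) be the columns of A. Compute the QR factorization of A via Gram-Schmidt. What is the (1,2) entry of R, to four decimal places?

c_1 = (0, -2, 3, -2); ‖c_1‖ = 4.1231, so e_1 = (0.0000, -0.4851, 0.7276, -0.4851).
r_{12} = e_1·c_2 = 5.5783.

r_{12} = 5.5783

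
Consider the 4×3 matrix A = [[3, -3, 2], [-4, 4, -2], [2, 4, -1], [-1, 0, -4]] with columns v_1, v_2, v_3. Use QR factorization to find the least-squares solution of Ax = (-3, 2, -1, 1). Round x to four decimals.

x = (-0.5869, 0.0151, -0.1335)

v_1 = (3, -4, 2, -1); ‖v_1‖ = 5.4772, so q_1 = (0.5477, -0.7303, 0.3651, -0.1826).
q_1·v_2 = 0.5477·(-3) + (-0.7303)·4 + 0.3651·4 + (-0.1826)·0 = -3.1038.
u_2 = v_2 + 3.1038·q_1 = (-1.3000, 1.7333, 5.1333, -0.5667).
‖u_2‖ = 5.6006, so q_2 = (-0.2321, 0.3095, 0.9166, -0.1012).
q_1·v_3 = 0.5477·2 + (-0.7303)·(-2) + 0.3651·(-1) + (-0.1826)·(-4) = 2.9212; q_2·v_3 = (-0.2321)·2 + 0.3095·(-2) + 0.9166·(-1) + (-0.1012)·(-4) = -1.5951.
u_3 = v_3 − 2.9212·q_1 + 1.5951·q_2 = (0.0298, 0.6270, -0.6047, -3.6281).
‖u_3‖ = 3.7313, so q_3 = (0.0080, 0.1680, -0.1621, -0.9723).
Qᵀb = (-3.6515, 0.2976, -0.4981).
Back-substitute: x_3 = -0.4981/3.7313 = -0.1335.
x_2 = (0.2976 + 1.5951·(-0.1335))/5.6006 = 0.0151.
x_1 = (-3.6515 + 3.1038·0.0151 − 2.9212·(-0.1335))/5.4772 = -0.5869.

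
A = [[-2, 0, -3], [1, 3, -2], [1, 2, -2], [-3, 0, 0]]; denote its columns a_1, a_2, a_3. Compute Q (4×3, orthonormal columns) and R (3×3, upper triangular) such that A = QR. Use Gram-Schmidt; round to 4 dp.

Q = [[-0.5164, 0.1980, -0.8139], [0.2582, 0.7921, 0.1455], [0.2582, 0.4951, -0.2183], [-0.7746, 0.2970, 0.5184]], R = [[3.8730, 1.2910, 0.5164], [0.0000, 3.3665, -3.1685], [0.0000, 0.0000, 2.5873]]

e_1 = a_1/‖a_1‖ = (-2, 1, 1, -3)/3.8730 = (-0.5164, 0.2582, 0.2582, -0.7746).
r_{12} = e_1·a_2 = 1.2910.
u_2 = a_2 − 1.2910·e_1 = (0.6667, 2.6667, 1.6667, 1.0000).
‖u_2‖ = 3.3665, so e_2 = (0.1980, 0.7921, 0.4951, 0.2970).
r_{13} = e_1·a_3 = 0.5164; r_{23} = e_2·a_3 = -3.1685.
u_3 = a_3 − 0.5164·e_1 + 3.1685·e_2 = (-2.1059, 0.3765, -0.5647, 1.3412).
‖u_3‖ = 2.5873, so e_3 = (-0.8139, 0.1455, -0.2183, 0.5184).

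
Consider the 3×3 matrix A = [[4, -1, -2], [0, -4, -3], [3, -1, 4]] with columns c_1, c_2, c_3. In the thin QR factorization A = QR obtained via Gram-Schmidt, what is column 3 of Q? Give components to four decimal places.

q_1 = c_1/‖c_1‖ = (4, 0, 3)/5.0000 = (0.8000, 0.0000, 0.6000).
r_{12} = q_1·c_2 = -1.4000.
u_2 = c_2 + 1.4000·q_1 = (0.1200, -4.0000, -0.1600).
‖u_2‖ = 4.0050, so q_2 = (0.0300, -0.9988, -0.0400).
r_{13} = q_1·c_3 = 0.8000; r_{23} = q_2·c_3 = 2.7765.
u_3 = c_3 − 0.8000·q_1 − 2.7765·q_2 = (-2.7232, -0.2269, 3.6309).
‖u_3‖ = 4.5443, so q_3 = (-0.5993, -0.0499, 0.7990).

q_3 = (-0.5993, -0.0499, 0.7990)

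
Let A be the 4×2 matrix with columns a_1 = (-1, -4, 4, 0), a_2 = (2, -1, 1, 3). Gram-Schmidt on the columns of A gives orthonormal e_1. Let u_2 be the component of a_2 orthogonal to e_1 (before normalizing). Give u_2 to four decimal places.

u_2 = (2.1818, -0.2727, 0.2727, 3.0000)

a_1 = (-1, -4, 4, 0); ‖a_1‖ = 5.7446, so e_1 = (-0.1741, -0.6963, 0.6963, 0.0000).
e_1·a_2 = (-0.1741)·2 + (-0.6963)·(-1) + 0.6963·1 + 0.0000·3 = 1.0445.
u_2 = a_2 − 1.0445·e_1 = (2.1818, -0.2727, 0.2727, 3.0000).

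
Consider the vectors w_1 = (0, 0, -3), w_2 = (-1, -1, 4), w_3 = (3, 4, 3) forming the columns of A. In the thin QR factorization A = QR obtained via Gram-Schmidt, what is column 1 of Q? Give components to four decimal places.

w_1 = (0, 0, -3); ‖w_1‖ = 3.0000, so e_1 = (0.0000, 0.0000, -1.0000).

e_1 = (0.0000, 0.0000, -1.0000)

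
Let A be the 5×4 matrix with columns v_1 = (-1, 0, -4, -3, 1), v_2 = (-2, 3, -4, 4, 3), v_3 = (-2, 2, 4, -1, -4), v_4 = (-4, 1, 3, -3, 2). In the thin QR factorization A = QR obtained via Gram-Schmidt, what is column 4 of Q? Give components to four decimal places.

v_1 = (-1, 0, -4, -3, 1); ‖v_1‖ = 5.1962, so e_1 = (-0.1925, 0.0000, -0.7698, -0.5774, 0.1925).
e_1·v_2 = (-0.1925)·(-2) + 0.0000·3 + (-0.7698)·(-4) + (-0.5774)·4 + 0.1925·3 = 1.7321.
u_2 = v_2 − 1.7321·e_1 = (-1.6667, 3.0000, -2.6667, 5.0000, 2.6667).
‖u_2‖ = 7.1414, so e_2 = (-0.2334, 0.4201, -0.3734, 0.7001, 0.3734).
e_1·v_3 = (-0.1925)·(-2) + 0.0000·2 + (-0.7698)·4 + (-0.5774)·(-1) + 0.1925·(-4) = -2.8868; e_2·v_3 = (-0.2334)·(-2) + 0.4201·2 + (-0.3734)·4 + 0.7001·(-1) + 0.3734·(-4) = -2.3805.
u_3 = v_3 + 2.8868·e_1 + 2.3805·e_2 = (-3.1111, 3.0000, 0.8889, -1.0000, -2.5556).
‖u_3‖ = 5.1962, so e_3 = (-0.5987, 0.5774, 0.1711, -0.1925, -0.4918).
e_1·v_4 = (-0.1925)·(-4) + 0.0000·1 + (-0.7698)·3 + (-0.5774)·(-3) + 0.1925·2 = 0.5774; e_2·v_4 = (-0.2334)·(-4) + 0.4201·1 + (-0.3734)·3 + 0.7001·(-3) + 0.3734·2 = -1.1202; e_3·v_4 = (-0.5987)·(-4) + 0.5774·1 + 0.1711·3 + (-0.1925)·(-3) + (-0.4918)·2 = 3.0792.
u_4 = v_4 − 0.5774·e_1 + 1.1202·e_2 − 3.0792·e_3 = (-2.3067, -0.3072, 2.4994, -1.2898, 3.8216).
‖u_4‖ = 5.2849, so e_4 = (-0.4365, -0.0581, 0.4729, -0.2440, 0.7231).

e_4 = (-0.4365, -0.0581, 0.4729, -0.2440, 0.7231)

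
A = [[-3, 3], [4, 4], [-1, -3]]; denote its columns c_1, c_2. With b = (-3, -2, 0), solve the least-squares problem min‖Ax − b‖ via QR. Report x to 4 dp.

c_1 = (-3, 4, -1); ‖c_1‖ = 5.0990, so q_1 = (-0.5883, 0.7845, -0.1961).
q_1·c_2 = (-0.5883)·3 + 0.7845·4 + (-0.1961)·(-3) = 1.9612.
u_2 = c_2 − 1.9612·q_1 = (4.1538, 2.4615, -2.6154).
‖u_2‖ = 5.4913, so q_2 = (0.7564, 0.4483, -0.4763).
Qᵀb = (0.1961, -3.1659).
Back-substitute: x_2 = -3.1659/5.4913 = -0.5765.
x_1 = (0.1961 − 1.9612·(-0.5765))/5.0990 = 0.2602.

x = (0.2602, -0.5765)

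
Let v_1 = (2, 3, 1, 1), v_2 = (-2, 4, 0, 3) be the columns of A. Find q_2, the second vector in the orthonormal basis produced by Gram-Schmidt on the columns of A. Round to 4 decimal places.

v_1 = (2, 3, 1, 1); ‖v_1‖ = 3.8730, so q_1 = (0.5164, 0.7746, 0.2582, 0.2582).
q_1·v_2 = 0.5164·(-2) + 0.7746·4 + 0.2582·0 + 0.2582·3 = 2.8402.
u_2 = v_2 − 2.8402·q_1 = (-3.4667, 1.8000, -0.7333, 2.2667).
‖u_2‖ = 4.5753, so q_2 = (-0.7577, 0.3934, -0.1603, 0.4954).

q_2 = (-0.7577, 0.3934, -0.1603, 0.4954)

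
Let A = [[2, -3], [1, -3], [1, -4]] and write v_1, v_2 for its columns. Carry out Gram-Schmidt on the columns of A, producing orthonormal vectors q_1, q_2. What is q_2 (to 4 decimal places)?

q_2 = (0.5521, -0.3450, -0.7591)

v_1 = (2, 1, 1); ‖v_1‖ = 2.4495, so q_1 = (0.8165, 0.4082, 0.4082).
q_1·v_2 = 0.8165·(-3) + 0.4082·(-3) + 0.4082·(-4) = -5.3072.
u_2 = v_2 + 5.3072·q_1 = (1.3333, -0.8333, -1.8333).
‖u_2‖ = 2.4152, so q_2 = (0.5521, -0.3450, -0.7591).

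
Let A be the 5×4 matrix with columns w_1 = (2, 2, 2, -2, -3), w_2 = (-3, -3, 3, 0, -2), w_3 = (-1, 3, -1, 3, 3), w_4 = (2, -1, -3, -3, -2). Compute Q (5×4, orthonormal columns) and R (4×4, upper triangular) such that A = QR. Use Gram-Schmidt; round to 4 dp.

w_1 = (2, 2, 2, -2, -3); ‖w_1‖ = 5.0000, so q_1 = (0.4000, 0.4000, 0.4000, -0.4000, -0.6000).
q_1·w_2 = 0.4000·(-3) + 0.4000·(-3) + 0.4000·3 + (-0.4000)·0 + (-0.6000)·(-2) = 0.0000.
u_2 = w_2 + 0.0000·q_1 = (-3.0000, -3.0000, 3.0000, 0.0000, -2.0000).
‖u_2‖ = 5.5678, so q_2 = (-0.5388, -0.5388, 0.5388, 0.0000, -0.3592).
q_1·w_3 = 0.4000·(-1) + 0.4000·3 + 0.4000·(-1) + (-0.4000)·3 + (-0.6000)·3 = -2.6000; q_2·w_3 = (-0.5388)·(-1) + (-0.5388)·3 + 0.5388·(-1) + (0.0000)·3 + (-0.3592)·3 = -2.6941.
u_3 = w_3 + 2.6000·q_1 + 2.6941·q_2 = (-1.4116, 2.5884, 1.4916, 1.9600, 0.4723).
‖u_3‖ = 3.8707, so q_3 = (-0.3647, 0.6687, 0.3854, 0.5064, 0.1220).
q_1·w_4 = 0.4000·2 + 0.4000·(-1) + 0.4000·(-3) + (-0.4000)·(-3) + (-0.6000)·(-2) = 1.6000; q_2·w_4 = (-0.5388)·2 + (-0.5388)·(-1) + 0.5388·(-3) + (0.0000)·(-3) + (-0.3592)·(-2) = -1.4368; q_3·w_4 = (-0.3647)·2 + 0.6687·(-1) + 0.3854·(-3) + 0.5064·(-3) + 0.1220·(-2) = -4.3174.
u_4 = w_4 − 1.6000·q_1 + 1.4368·q_2 + 4.3174·q_3 = (-0.9887, 0.4729, -1.2020, -0.1738, -1.0294).
‖u_4‖ = 1.9329, so q_4 = (-0.5115, 0.2447, -0.6219, -0.0899, -0.5326).

Q = [[0.4000, -0.5388, -0.3647, -0.5115], [0.4000, -0.5388, 0.6687, 0.2447], [0.4000, 0.5388, 0.3854, -0.6219], [-0.4000, 0.0000, 0.5064, -0.0899], [-0.6000, -0.3592, 0.1220, -0.5326]], R = [[5.0000, 0.0000, -2.6000, 1.6000], [0.0000, 5.5678, -2.6941, -1.4368], [0.0000, 0.0000, 3.8707, -4.3174], [0.0000, 0.0000, 0.0000, 1.9329]]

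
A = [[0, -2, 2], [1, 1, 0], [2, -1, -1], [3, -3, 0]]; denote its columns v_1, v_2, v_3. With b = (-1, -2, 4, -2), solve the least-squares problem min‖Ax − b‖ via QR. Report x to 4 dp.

x = (-1.0164, -0.9836, -2.1967)

v_1 = (0, 1, 2, 3); ‖v_1‖ = 3.7417, so q_1 = (0.0000, 0.2673, 0.5345, 0.8018).
q_1·v_2 = 0.0000·(-2) + 0.2673·1 + 0.5345·(-1) + 0.8018·(-3) = -2.6726.
u_2 = v_2 + 2.6726·q_1 = (-2.0000, 1.7143, 0.4286, -0.8571).
‖u_2‖ = 2.8031, so q_2 = (-0.7135, 0.6116, 0.1529, -0.3058).
q_1·v_3 = 0.0000·2 + 0.2673·0 + 0.5345·(-1) + 0.8018·0 = -0.5345; q_2·v_3 = (-0.7135)·2 + 0.6116·0 + 0.1529·(-1) + (-0.3058)·0 = -1.5799.
u_3 = v_3 + 0.5345·q_1 + 1.5799·q_2 = (0.8727, 1.1091, -0.4727, -0.0545).
‖u_3‖ = 1.4894, so q_3 = (0.5860, 0.7447, -0.3174, -0.0366).
Qᵀb = (0.0000, 0.7135, -3.2717).
Back-substitute: x_3 = -3.2717/1.4894 = -2.1967.
x_2 = (0.7135 + 1.5799·(-2.1967))/2.8031 = -0.9836.
x_1 = (0.0000 + 2.6726·(-0.9836) + 0.5345·(-2.1967))/3.7417 = -1.0164.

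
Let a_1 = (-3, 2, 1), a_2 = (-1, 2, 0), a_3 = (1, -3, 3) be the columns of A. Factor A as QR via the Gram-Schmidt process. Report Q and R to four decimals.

Q = [[-0.8018, 0.4082, 0.4364], [0.5345, 0.8165, 0.2182], [0.2673, -0.4082, 0.8729]], R = [[3.7417, 1.8708, -1.6036], [0.0000, 1.2247, -3.2660], [0.0000, 0.0000, 2.4004]]

a_1 = (-3, 2, 1); ‖a_1‖ = 3.7417, so q_1 = (-0.8018, 0.5345, 0.2673).
q_1·a_2 = (-0.8018)·(-1) + 0.5345·2 + 0.2673·0 = 1.8708.
u_2 = a_2 − 1.8708·q_1 = (0.5000, 1.0000, -0.5000).
‖u_2‖ = 1.2247, so q_2 = (0.4082, 0.8165, -0.4082).
q_1·a_3 = (-0.8018)·1 + 0.5345·(-3) + 0.2673·3 = -1.6036; q_2·a_3 = 0.4082·1 + 0.8165·(-3) + (-0.4082)·3 = -3.2660.
u_3 = a_3 + 1.6036·q_1 + 3.2660·q_2 = (1.0476, 0.5238, 2.0952).
‖u_3‖ = 2.4004, so q_3 = (0.4364, 0.2182, 0.8729).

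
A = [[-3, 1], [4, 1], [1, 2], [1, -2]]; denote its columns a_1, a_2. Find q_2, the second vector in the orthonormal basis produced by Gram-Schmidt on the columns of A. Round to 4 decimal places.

a_1 = (-3, 4, 1, 1); ‖a_1‖ = 5.1962, so q_1 = (-0.5774, 0.7698, 0.1925, 0.1925).
q_1·a_2 = (-0.5774)·1 + 0.7698·1 + 0.1925·2 + 0.1925·(-2) = 0.1925.
u_2 = a_2 − 0.1925·q_1 = (1.1111, 0.8519, 1.9630, -2.0370).
‖u_2‖ = 3.1564, so q_2 = (0.3520, 0.2699, 0.6219, -0.6454).

q_2 = (0.3520, 0.2699, 0.6219, -0.6454)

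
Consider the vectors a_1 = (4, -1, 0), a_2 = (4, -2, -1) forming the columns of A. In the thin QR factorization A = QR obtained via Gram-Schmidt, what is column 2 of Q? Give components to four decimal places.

a_1 = (4, -1, 0); ‖a_1‖ = 4.1231, so q_1 = (0.9701, -0.2425, 0.0000).
q_1·a_2 = 0.9701·4 + (-0.2425)·(-2) + 0.0000·(-1) = 4.3656.
u_2 = a_2 − 4.3656·q_1 = (-0.2353, -0.9412, -1.0000).
‖u_2‖ = 1.3933, so q_2 = (-0.1689, -0.6755, -0.7177).

q_2 = (-0.1689, -0.6755, -0.7177)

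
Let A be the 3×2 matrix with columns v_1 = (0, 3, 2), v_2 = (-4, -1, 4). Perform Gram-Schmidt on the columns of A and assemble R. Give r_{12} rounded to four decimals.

q_1 = v_1/‖v_1‖ = (0, 3, 2)/3.6056 = (0.0000, 0.8321, 0.5547).
r_{12} = q_1·v_2 = 1.3868.

r_{12} = 1.3868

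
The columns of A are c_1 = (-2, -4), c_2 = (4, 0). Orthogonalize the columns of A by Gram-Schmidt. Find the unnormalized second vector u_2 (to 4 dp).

u_2 = (3.2000, -1.6000)

c_1 = (-2, -4); ‖c_1‖ = 4.4721, so e_1 = (-0.4472, -0.8944).
e_1·c_2 = (-0.4472)·4 + (-0.8944)·0 = -1.7889.
u_2 = c_2 + 1.7889·e_1 = (3.2000, -1.6000).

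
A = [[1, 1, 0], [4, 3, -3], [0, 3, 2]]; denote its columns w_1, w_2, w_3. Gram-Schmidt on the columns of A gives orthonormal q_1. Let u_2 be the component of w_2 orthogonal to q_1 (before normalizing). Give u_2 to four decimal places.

u_2 = (0.2353, -0.0588, 3.0000)

w_1 = (1, 4, 0); ‖w_1‖ = 4.1231, so q_1 = (0.2425, 0.9701, 0.0000).
q_1·w_2 = 0.2425·1 + 0.9701·3 + 0.0000·3 = 3.1530.
u_2 = w_2 − 3.1530·q_1 = (0.2353, -0.0588, 3.0000).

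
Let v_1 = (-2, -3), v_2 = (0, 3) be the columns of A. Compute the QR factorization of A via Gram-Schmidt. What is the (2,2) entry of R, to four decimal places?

v_1 = (-2, -3); ‖v_1‖ = 3.6056, so e_1 = (-0.5547, -0.8321).
e_1·v_2 = (-0.5547)·0 + (-0.8321)·3 = -2.4962.
u_2 = v_2 + 2.4962·e_1 = (-1.3846, 0.9231).
r_{22} = ‖u_2‖ = 1.6641.

r_{22} = 1.6641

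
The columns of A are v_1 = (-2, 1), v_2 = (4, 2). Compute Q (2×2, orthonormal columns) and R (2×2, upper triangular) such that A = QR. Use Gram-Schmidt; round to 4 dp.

Q = [[-0.8944, 0.4472], [0.4472, 0.8944]], R = [[2.2361, -2.6833], [0.0000, 3.5777]]

v_1 = (-2, 1); ‖v_1‖ = 2.2361, so q_1 = (-0.8944, 0.4472).
q_1·v_2 = (-0.8944)·4 + 0.4472·2 = -2.6833.
u_2 = v_2 + 2.6833·q_1 = (1.6000, 3.2000).
‖u_2‖ = 3.5777, so q_2 = (0.4472, 0.8944).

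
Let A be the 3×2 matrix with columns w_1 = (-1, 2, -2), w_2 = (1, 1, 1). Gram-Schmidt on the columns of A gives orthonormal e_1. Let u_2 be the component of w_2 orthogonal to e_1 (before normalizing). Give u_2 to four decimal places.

e_1 = w_1/‖w_1‖ = (-1, 2, -2)/3.0000 = (-0.3333, 0.6667, -0.6667).
r_{12} = e_1·w_2 = -0.3333.
u_2 = w_2 + 0.3333·e_1 = (0.8889, 1.2222, 0.7778).

u_2 = (0.8889, 1.2222, 0.7778)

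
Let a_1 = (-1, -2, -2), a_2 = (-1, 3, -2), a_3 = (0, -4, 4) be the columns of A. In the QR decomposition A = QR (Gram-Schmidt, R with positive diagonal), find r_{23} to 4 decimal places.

a_1 = (-1, -2, -2); ‖a_1‖ = 3.0000, so q_1 = (-0.3333, -0.6667, -0.6667).
q_1·a_2 = (-0.3333)·(-1) + (-0.6667)·3 + (-0.6667)·(-2) = -0.3333.
u_2 = a_2 + 0.3333·q_1 = (-1.1111, 2.7778, -2.2222).
‖u_2‖ = 3.7268, so q_2 = (-0.2981, 0.7454, -0.5963).
r_{23} = q_2·a_3 = -5.3666.

r_{23} = -5.3666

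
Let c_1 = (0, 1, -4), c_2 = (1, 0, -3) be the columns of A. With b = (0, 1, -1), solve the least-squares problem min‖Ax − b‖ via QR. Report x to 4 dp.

c_1 = (0, 1, -4); ‖c_1‖ = 4.1231, so e_1 = (0.0000, 0.2425, -0.9701).
e_1·c_2 = 0.0000·1 + 0.2425·0 + (-0.9701)·(-3) = 2.9104.
u_2 = c_2 − 2.9104·e_1 = (1.0000, -0.7059, -0.1765).
‖u_2‖ = 1.2367, so e_2 = (0.8086, -0.5708, -0.1427).
Qᵀb = (1.2127, -0.4281).
Back-substitute: x_2 = -0.4281/1.2367 = -0.3462.
x_1 = (1.2127 − 2.9104·(-0.3462))/4.1231 = 0.5385.

x = (0.5385, -0.3462)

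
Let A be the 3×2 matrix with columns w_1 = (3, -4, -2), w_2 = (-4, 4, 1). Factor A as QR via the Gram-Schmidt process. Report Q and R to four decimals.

w_1 = (3, -4, -2); ‖w_1‖ = 5.3852, so e_1 = (0.5571, -0.7428, -0.3714).
e_1·w_2 = 0.5571·(-4) + (-0.7428)·4 + (-0.3714)·1 = -5.5709.
u_2 = w_2 + 5.5709·e_1 = (-0.8966, -0.1379, -1.0690).
‖u_2‖ = 1.4020, so e_2 = (-0.6395, -0.0984, -0.7625).

Q = [[0.5571, -0.6395], [-0.7428, -0.0984], [-0.3714, -0.7625]], R = [[5.3852, -5.5709], [0.0000, 1.4020]]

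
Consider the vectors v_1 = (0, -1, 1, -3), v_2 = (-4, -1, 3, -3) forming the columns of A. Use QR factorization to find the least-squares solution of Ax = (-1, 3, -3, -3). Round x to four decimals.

x = (0.4259, -0.1296)

e_1 = v_1/‖v_1‖ = (0, -1, 1, -3)/3.3166 = (0.0000, -0.3015, 0.3015, -0.9045).
r_{12} = e_1·v_2 = 3.9196.
u_2 = v_2 − 3.9196·e_1 = (-4.0000, 0.1818, 1.8182, 0.5455).
‖u_2‖ = 4.4313, so e_2 = (-0.9027, 0.0410, 0.4103, 0.1231).
Qᵀb = (0.9045, -0.5744).
Back-substitute: x_2 = -0.5744/4.4313 = -0.1296.
x_1 = (0.9045 − 3.9196·(-0.1296))/3.3166 = 0.4259.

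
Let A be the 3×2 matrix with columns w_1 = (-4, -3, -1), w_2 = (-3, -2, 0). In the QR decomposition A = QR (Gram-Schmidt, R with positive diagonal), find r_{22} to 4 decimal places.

r_{22} = 0.7338

e_1 = w_1/‖w_1‖ = (-4, -3, -1)/5.0990 = (-0.7845, -0.5883, -0.1961).
r_{12} = e_1·w_2 = 3.5301.
u_2 = w_2 − 3.5301·e_1 = (-0.2308, 0.0769, 0.6923).
r_{22} = ‖u_2‖ = 0.7338.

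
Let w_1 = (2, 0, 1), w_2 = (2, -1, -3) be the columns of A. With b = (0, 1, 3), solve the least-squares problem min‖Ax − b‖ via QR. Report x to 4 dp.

w_1 = (2, 0, 1); ‖w_1‖ = 2.2361, so q_1 = (0.8944, 0.0000, 0.4472).
q_1·w_2 = 0.8944·2 + 0.0000·(-1) + 0.4472·(-3) = 0.4472.
u_2 = w_2 − 0.4472·q_1 = (1.6000, -1.0000, -3.2000).
‖u_2‖ = 3.7148, so q_2 = (0.4307, -0.2692, -0.8614).
Qᵀb = (1.3416, -2.8534).
Back-substitute: x_2 = -2.8534/3.7148 = -0.7681.
x_1 = (1.3416 − 0.4472·(-0.7681))/2.2361 = 0.7536.

x = (0.7536, -0.7681)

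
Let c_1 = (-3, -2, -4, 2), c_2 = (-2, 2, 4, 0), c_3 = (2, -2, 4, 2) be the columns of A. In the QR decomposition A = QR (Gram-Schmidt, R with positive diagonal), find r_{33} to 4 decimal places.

r_{33} = 4.6718

c_1 = (-3, -2, -4, 2); ‖c_1‖ = 5.7446, so e_1 = (-0.5222, -0.3482, -0.6963, 0.3482).
e_1·c_2 = (-0.5222)·(-2) + (-0.3482)·2 + (-0.6963)·4 + 0.3482·0 = -2.4371.
u_2 = c_2 + 2.4371·e_1 = (-3.2727, 1.1515, 2.3030, 0.8485).
‖u_2‖ = 4.2498, so e_2 = (-0.7701, 0.2710, 0.5419, 0.1997).
e_1·c_3 = (-0.5222)·2 + (-0.3482)·(-2) + (-0.6963)·4 + 0.3482·2 = -2.4371; e_2·c_3 = (-0.7701)·2 + 0.2710·(-2) + 0.5419·4 + 0.1997·2 = 0.4849.
u_3 = c_3 + 2.4371·e_1 − 0.4849·e_2 = (1.1007, -2.9799, 2.0403, 2.7517).
r_{33} = ‖u_3‖ = 4.6718.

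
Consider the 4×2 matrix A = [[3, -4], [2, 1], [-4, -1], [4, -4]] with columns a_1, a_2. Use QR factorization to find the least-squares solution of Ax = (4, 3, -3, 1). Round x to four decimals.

x = (0.8107, 0.1128)

a_1 = (3, 2, -4, 4); ‖a_1‖ = 6.7082, so q_1 = (0.4472, 0.2981, -0.5963, 0.5963).
q_1·a_2 = 0.4472·(-4) + 0.2981·1 + (-0.5963)·(-1) + 0.5963·(-4) = -3.2796.
u_2 = a_2 + 3.2796·q_1 = (-2.5333, 1.9778, -2.9556, -2.0444).
‖u_2‖ = 4.8212, so q_2 = (-0.5255, 0.4102, -0.6130, -0.4240).
Qᵀb = (5.0684, 0.5439).
Back-substitute: x_2 = 0.5439/4.8212 = 0.1128.
x_1 = (5.0684 + 3.2796·0.1128)/6.7082 = 0.8107.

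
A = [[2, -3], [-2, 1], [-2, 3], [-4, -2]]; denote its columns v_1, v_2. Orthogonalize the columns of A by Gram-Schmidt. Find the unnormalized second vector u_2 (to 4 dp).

q_1 = v_1/‖v_1‖ = (2, -2, -2, -4)/5.2915 = (0.3780, -0.3780, -0.3780, -0.7559).
r_{12} = q_1·v_2 = -1.1339.
u_2 = v_2 + 1.1339·q_1 = (-2.5714, 0.5714, 2.5714, -2.8571).

u_2 = (-2.5714, 0.5714, 2.5714, -2.8571)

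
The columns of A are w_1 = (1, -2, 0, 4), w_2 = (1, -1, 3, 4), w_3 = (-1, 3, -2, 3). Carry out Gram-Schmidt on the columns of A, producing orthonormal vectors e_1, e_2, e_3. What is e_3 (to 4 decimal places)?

e_3 = (-0.2638, 0.8010, -0.2670, 0.4664)

e_1 = w_1/‖w_1‖ = (1, -2, 0, 4)/4.5826 = (0.2182, -0.4364, 0.0000, 0.8729).
r_{12} = e_1·w_2 = 4.1461.
u_2 = w_2 − 4.1461·e_1 = (0.0952, 0.8095, 3.0000, 0.3810).
‖u_2‖ = 3.1320, so e_2 = (0.0304, 0.2585, 0.9578, 0.1216).
r_{13} = e_1·w_3 = 1.0911; r_{23} = e_2·w_3 = -0.8058.
u_3 = w_3 − 1.0911·e_1 + 0.8058·e_2 = (-1.2136, 3.6845, -1.2282, 2.1456).
‖u_3‖ = 4.6000, so e_3 = (-0.2638, 0.8010, -0.2670, 0.4664).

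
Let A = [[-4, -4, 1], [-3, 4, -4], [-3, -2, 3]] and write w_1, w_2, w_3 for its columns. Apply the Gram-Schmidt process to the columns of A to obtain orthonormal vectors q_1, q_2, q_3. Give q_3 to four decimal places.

q_1 = w_1/‖w_1‖ = (-4, -3, -3)/5.8310 = (-0.6860, -0.5145, -0.5145).
r_{12} = q_1·w_2 = 1.7150.
u_2 = w_2 − 1.7150·q_1 = (-2.8235, 4.8824, -1.1176).
‖u_2‖ = 5.7497, so q_2 = (-0.4911, 0.8492, -0.1944).
r_{13} = q_1·w_3 = -0.1715; r_{23} = q_2·w_3 = -4.4708.
u_3 = w_3 + 0.1715·q_1 + 4.4708·q_2 = (-1.3132, -0.2918, 2.0427).
‖u_3‖ = 2.4459, so q_3 = (-0.5369, -0.1193, 0.8352).

q_3 = (-0.5369, -0.1193, 0.8352)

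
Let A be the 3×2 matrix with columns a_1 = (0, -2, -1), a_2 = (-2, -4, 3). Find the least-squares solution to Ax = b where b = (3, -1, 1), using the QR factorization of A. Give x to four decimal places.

a_1 = (0, -2, -1); ‖a_1‖ = 2.2361, so e_1 = (0.0000, -0.8944, -0.4472).
e_1·a_2 = 0.0000·(-2) + (-0.8944)·(-4) + (-0.4472)·3 = 2.2361.
u_2 = a_2 − 2.2361·e_1 = (-2.0000, -2.0000, 4.0000).
‖u_2‖ = 4.8990, so e_2 = (-0.4082, -0.4082, 0.8165).
Qᵀb = (0.4472, 0.0000).
Back-substitute: x_2 = 0.0000/4.8990 = 0.0000.
x_1 = (0.4472 − 2.2361·0.0000)/2.2361 = 0.2000.

x = (0.2000, 0.0000)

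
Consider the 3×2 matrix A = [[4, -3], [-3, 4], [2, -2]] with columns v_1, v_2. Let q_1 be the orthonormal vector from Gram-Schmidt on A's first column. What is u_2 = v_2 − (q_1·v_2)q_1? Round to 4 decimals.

v_1 = (4, -3, 2); ‖v_1‖ = 5.3852, so q_1 = (0.7428, -0.5571, 0.3714).
q_1·v_2 = 0.7428·(-3) + (-0.5571)·4 + 0.3714·(-2) = -5.1995.
u_2 = v_2 + 5.1995·q_1 = (0.8621, 1.1034, -0.0690).

u_2 = (0.8621, 1.1034, -0.0690)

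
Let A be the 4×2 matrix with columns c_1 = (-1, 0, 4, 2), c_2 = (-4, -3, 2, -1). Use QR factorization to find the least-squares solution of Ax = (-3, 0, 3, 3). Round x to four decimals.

x = (0.9057, 0.1981)

q_1 = c_1/‖c_1‖ = (-1, 0, 4, 2)/4.5826 = (-0.2182, 0.0000, 0.8729, 0.4364).
r_{12} = q_1·c_2 = 2.1822.
u_2 = c_2 − 2.1822·q_1 = (-3.5238, -3.0000, 0.0952, -1.9524).
‖u_2‖ = 5.0238, so q_2 = (-0.7014, -0.5972, 0.0190, -0.3886).
Qᵀb = (4.5826, 0.9953).
Back-substitute: x_2 = 0.9953/5.0238 = 0.1981.
x_1 = (4.5826 − 2.1822·0.1981)/4.5826 = 0.9057.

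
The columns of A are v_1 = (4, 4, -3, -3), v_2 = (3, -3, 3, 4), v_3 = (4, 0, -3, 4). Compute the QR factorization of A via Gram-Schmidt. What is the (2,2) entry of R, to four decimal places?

v_1 = (4, 4, -3, -3); ‖v_1‖ = 7.0711, so q_1 = (0.5657, 0.5657, -0.4243, -0.4243).
q_1·v_2 = 0.5657·3 + 0.5657·(-3) + (-0.4243)·3 + (-0.4243)·4 = -2.9698.
u_2 = v_2 + 2.9698·q_1 = (4.6800, -1.3200, 1.7400, 2.7400).
r_{22} = ‖u_2‖ = 5.8464.

r_{22} = 5.8464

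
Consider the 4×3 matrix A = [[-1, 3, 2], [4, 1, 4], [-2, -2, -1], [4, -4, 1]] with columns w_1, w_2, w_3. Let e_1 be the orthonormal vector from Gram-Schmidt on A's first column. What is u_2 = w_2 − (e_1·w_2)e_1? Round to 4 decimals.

w_1 = (-1, 4, -2, 4); ‖w_1‖ = 6.0828, so e_1 = (-0.1644, 0.6576, -0.3288, 0.6576).
e_1·w_2 = (-0.1644)·3 + 0.6576·1 + (-0.3288)·(-2) + 0.6576·(-4) = -1.8084.
u_2 = w_2 + 1.8084·e_1 = (2.7027, 2.1892, -2.5946, -2.8108).

u_2 = (2.7027, 2.1892, -2.5946, -2.8108)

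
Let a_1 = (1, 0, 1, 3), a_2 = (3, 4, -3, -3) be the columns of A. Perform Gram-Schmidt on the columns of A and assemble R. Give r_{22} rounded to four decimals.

r_{22} = 5.9696

a_1 = (1, 0, 1, 3); ‖a_1‖ = 3.3166, so e_1 = (0.3015, 0.0000, 0.3015, 0.9045).
e_1·a_2 = 0.3015·3 + 0.0000·4 + 0.3015·(-3) + 0.9045·(-3) = -2.7136.
u_2 = a_2 + 2.7136·e_1 = (3.8182, 4.0000, -2.1818, -0.5455).
r_{22} = ‖u_2‖ = 5.9696.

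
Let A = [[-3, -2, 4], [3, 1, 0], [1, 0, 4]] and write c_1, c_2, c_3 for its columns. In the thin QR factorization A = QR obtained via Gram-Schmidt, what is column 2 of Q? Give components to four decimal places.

c_1 = (-3, 3, 1); ‖c_1‖ = 4.3589, so e_1 = (-0.6882, 0.6882, 0.2294).
e_1·c_2 = (-0.6882)·(-2) + 0.6882·1 + 0.2294·0 = 2.0647.
u_2 = c_2 − 2.0647·e_1 = (-0.5789, -0.4211, -0.4737).
‖u_2‖ = 0.8584, so e_2 = (-0.6745, -0.4905, -0.5518).

e_2 = (-0.6745, -0.4905, -0.5518)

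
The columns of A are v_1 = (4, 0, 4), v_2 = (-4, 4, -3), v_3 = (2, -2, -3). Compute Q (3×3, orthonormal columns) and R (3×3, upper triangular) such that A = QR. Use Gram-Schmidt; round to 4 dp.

v_1 = (4, 0, 4); ‖v_1‖ = 5.6569, so q_1 = (0.7071, 0.0000, 0.7071).
q_1·v_2 = 0.7071·(-4) + 0.0000·4 + 0.7071·(-3) = -4.9497.
u_2 = v_2 + 4.9497·q_1 = (-0.5000, 4.0000, 0.5000).
‖u_2‖ = 4.0620, so q_2 = (-0.1231, 0.9847, 0.1231).
q_1·v_3 = 0.7071·2 + 0.0000·(-2) + 0.7071·(-3) = -0.7071; q_2·v_3 = (-0.1231)·2 + 0.9847·(-2) + 0.1231·(-3) = -2.5849.
u_3 = v_3 + 0.7071·q_1 + 2.5849·q_2 = (2.1818, 0.5455, -2.1818).
‖u_3‖ = 3.1334, so q_3 = (0.6963, 0.1741, -0.6963).

Q = [[0.7071, -0.1231, 0.6963], [0.0000, 0.9847, 0.1741], [0.7071, 0.1231, -0.6963]], R = [[5.6569, -4.9497, -0.7071], [0.0000, 4.0620, -2.5849], [0.0000, 0.0000, 3.1334]]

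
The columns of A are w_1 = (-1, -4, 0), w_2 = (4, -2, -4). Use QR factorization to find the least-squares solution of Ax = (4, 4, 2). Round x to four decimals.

x = (-1.2081, 0.1342)

w_1 = (-1, -4, 0); ‖w_1‖ = 4.1231, so e_1 = (-0.2425, -0.9701, 0.0000).
e_1·w_2 = (-0.2425)·4 + (-0.9701)·(-2) + 0.0000·(-4) = 0.9701.
u_2 = w_2 − 0.9701·e_1 = (4.2353, -1.0588, -4.0000).
‖u_2‖ = 5.9210, so e_2 = (0.7153, -0.1788, -0.6756).
Qᵀb = (-4.8507, 0.7948).
Back-substitute: x_2 = 0.7948/5.9210 = 0.1342.
x_1 = (-4.8507 − 0.9701·0.1342)/4.1231 = -1.2081.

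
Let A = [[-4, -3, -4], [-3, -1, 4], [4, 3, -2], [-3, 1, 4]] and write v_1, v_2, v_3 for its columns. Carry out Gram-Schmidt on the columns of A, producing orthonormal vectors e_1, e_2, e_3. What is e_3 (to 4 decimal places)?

v_1 = (-4, -3, 4, -3); ‖v_1‖ = 7.0711, so e_1 = (-0.5657, -0.4243, 0.5657, -0.4243).
e_1·v_2 = (-0.5657)·(-3) + (-0.4243)·(-1) + 0.5657·3 + (-0.4243)·1 = 3.3941.
u_2 = v_2 − 3.3941·e_1 = (-1.0800, 0.4400, 1.0800, 2.4400).
‖u_2‖ = 2.9120, so e_2 = (-0.3709, 0.1511, 0.3709, 0.8379).
e_1·v_3 = (-0.5657)·(-4) + (-0.4243)·4 + 0.5657·(-2) + (-0.4243)·4 = -2.2627; e_2·v_3 = (-0.3709)·(-4) + 0.1511·4 + 0.3709·(-2) + 0.8379·4 = 4.6977.
u_3 = v_3 + 2.2627·e_1 − 4.6977·e_2 = (-3.5377, 2.3302, -2.4623, -0.8962).
‖u_3‖ = 4.9811, so e_3 = (-0.7102, 0.4678, -0.4943, -0.1799).

e_3 = (-0.7102, 0.4678, -0.4943, -0.1799)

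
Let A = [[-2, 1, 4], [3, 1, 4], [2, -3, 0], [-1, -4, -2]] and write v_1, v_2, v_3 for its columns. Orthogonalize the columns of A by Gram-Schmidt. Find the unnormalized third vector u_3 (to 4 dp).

u_3 = (4.1278, 2.2928, 1.0845, 0.7918)

q_1 = v_1/‖v_1‖ = (-2, 3, 2, -1)/4.2426 = (-0.4714, 0.7071, 0.4714, -0.2357).
r_{12} = q_1·v_2 = -0.2357.
u_2 = v_2 + 0.2357·q_1 = (0.8889, 1.1667, -2.8889, -4.0556).
‖u_2‖ = 5.1908, so q_2 = (0.1712, 0.2248, -0.5565, -0.7813).
r_{13} = q_1·v_3 = 1.4142; r_{23} = q_2·v_3 = 3.1466.
u_3 = v_3 − 1.4142·q_1 − 3.1466·q_2 = (4.1278, 2.2928, 1.0845, 0.7918).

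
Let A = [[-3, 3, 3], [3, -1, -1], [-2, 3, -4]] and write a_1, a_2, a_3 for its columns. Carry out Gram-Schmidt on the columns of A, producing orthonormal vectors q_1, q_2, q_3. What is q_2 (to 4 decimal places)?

q_1 = a_1/‖a_1‖ = (-3, 3, -2)/4.6904 = (-0.6396, 0.6396, -0.4264).
r_{12} = q_1·a_2 = -3.8376.
u_2 = a_2 + 3.8376·q_1 = (0.5455, 1.4545, 1.3636).
‖u_2‖ = 2.0671, so q_2 = (0.2639, 0.7037, 0.6597).

q_2 = (0.2639, 0.7037, 0.6597)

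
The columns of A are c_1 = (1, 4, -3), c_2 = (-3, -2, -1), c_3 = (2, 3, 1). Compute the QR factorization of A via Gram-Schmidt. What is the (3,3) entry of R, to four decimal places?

q_1 = c_1/‖c_1‖ = (1, 4, -3)/5.0990 = (0.1961, 0.7845, -0.5883).
r_{12} = q_1·c_2 = -1.5689.
u_2 = c_2 + 1.5689·q_1 = (-2.6923, -0.7692, -1.9231).
‖u_2‖ = 3.3968, so q_2 = (-0.7926, -0.2265, -0.5661).
r_{13} = q_1·c_3 = 2.1573; r_{23} = q_2·c_3 = -2.8307.
u_3 = c_3 − 2.1573·q_1 + 2.8307·q_2 = (-0.6667, 0.6667, 0.6667).
r_{33} = ‖u_3‖ = 1.1547.

r_{33} = 1.1547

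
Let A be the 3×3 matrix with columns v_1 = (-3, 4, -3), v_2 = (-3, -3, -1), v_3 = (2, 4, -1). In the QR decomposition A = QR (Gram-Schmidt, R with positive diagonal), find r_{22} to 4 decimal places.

r_{22} = 4.3589

q_1 = v_1/‖v_1‖ = (-3, 4, -3)/5.8310 = (-0.5145, 0.6860, -0.5145).
r_{12} = q_1·v_2 = 0.0000.
u_2 = v_2 + 0.0000·q_1 = (-3.0000, -3.0000, -1.0000).
r_{22} = ‖u_2‖ = 4.3589.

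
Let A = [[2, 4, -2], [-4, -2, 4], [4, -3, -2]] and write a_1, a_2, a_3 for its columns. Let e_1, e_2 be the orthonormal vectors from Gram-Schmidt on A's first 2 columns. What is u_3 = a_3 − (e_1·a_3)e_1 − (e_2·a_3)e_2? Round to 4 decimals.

u_3 = (0.4669, 0.5136, 0.2802)

a_1 = (2, -4, 4); ‖a_1‖ = 6.0000, so e_1 = (0.3333, -0.6667, 0.6667).
e_1·a_2 = 0.3333·4 + (-0.6667)·(-2) + 0.6667·(-3) = 0.6667.
u_2 = a_2 − 0.6667·e_1 = (3.7778, -1.5556, -3.4444).
‖u_2‖ = 5.3437, so e_2 = (0.7070, -0.2911, -0.6446).
e_1·a_3 = 0.3333·(-2) + (-0.6667)·4 + 0.6667·(-2) = -4.6667; e_2·a_3 = 0.7070·(-2) + (-0.2911)·4 + (-0.6446)·(-2) = -1.2892.
u_3 = a_3 + 4.6667·e_1 + 1.2892·e_2 = (0.4669, 0.5136, 0.2802).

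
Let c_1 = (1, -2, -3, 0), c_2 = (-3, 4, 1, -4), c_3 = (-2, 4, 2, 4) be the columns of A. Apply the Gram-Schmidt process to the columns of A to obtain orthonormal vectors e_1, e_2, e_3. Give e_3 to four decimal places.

c_1 = (1, -2, -3, 0); ‖c_1‖ = 3.7417, so e_1 = (0.2673, -0.5345, -0.8018, 0.0000).
e_1·c_2 = 0.2673·(-3) + (-0.5345)·4 + (-0.8018)·1 + 0.0000·(-4) = -3.7417.
u_2 = c_2 + 3.7417·e_1 = (-2.0000, 2.0000, -2.0000, -4.0000).
‖u_2‖ = 5.2915, so e_2 = (-0.3780, 0.3780, -0.3780, -0.7559).
e_1·c_3 = 0.2673·(-2) + (-0.5345)·4 + (-0.8018)·2 + 0.0000·4 = -4.2762; e_2·c_3 = (-0.3780)·(-2) + 0.3780·4 + (-0.3780)·2 + (-0.7559)·4 = -1.5119.
u_3 = c_3 + 4.2762·e_1 + 1.5119·e_2 = (-1.4286, 2.2857, -2.0000, 2.8571).
‖u_3‖ = 4.4078, so e_3 = (-0.3241, 0.5186, -0.4537, 0.6482).

e_3 = (-0.3241, 0.5186, -0.4537, 0.6482)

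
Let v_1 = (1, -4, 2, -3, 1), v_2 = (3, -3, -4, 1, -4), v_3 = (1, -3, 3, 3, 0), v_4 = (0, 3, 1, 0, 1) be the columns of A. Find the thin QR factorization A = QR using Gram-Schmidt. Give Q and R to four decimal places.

v_1 = (1, -4, 2, -3, 1); ‖v_1‖ = 5.5678, so e_1 = (0.1796, -0.7184, 0.3592, -0.5388, 0.1796).
e_1·v_2 = 0.1796·3 + (-0.7184)·(-3) + 0.3592·(-4) + (-0.5388)·1 + 0.1796·(-4) = 0.0000.
u_2 = v_2 + 0.0000·e_1 = (3.0000, -3.0000, -4.0000, 1.0000, -4.0000).
‖u_2‖ = 7.1414, so e_2 = (0.4201, -0.4201, -0.5601, 0.1400, -0.5601).
e_1·v_3 = 0.1796·1 + (-0.7184)·(-3) + 0.3592·3 + (-0.5388)·3 + 0.1796·0 = 1.7961; e_2·v_3 = 0.4201·1 + (-0.4201)·(-3) + (-0.5601)·3 + 0.1400·3 + (-0.5601)·0 = 0.4201.
u_3 = v_3 − 1.7961·e_1 − 0.4201·e_2 = (0.5009, -1.5332, 2.5901, 3.9089, -0.0873).
‖u_3‖ = 4.9596, so e_3 = (0.1010, -0.3091, 0.5222, 0.7882, -0.0176).
e_1·v_4 = 0.1796·0 + (-0.7184)·3 + 0.3592·1 + (-0.5388)·0 + 0.1796·1 = -1.6164; e_2·v_4 = 0.4201·0 + (-0.4201)·3 + (-0.5601)·1 + 0.1400·0 + (-0.5601)·1 = -2.3805; e_3·v_4 = 0.1010·0 + (-0.3091)·3 + 0.5222·1 + 0.7882·0 + (-0.0176)·1 = -0.4228.
u_4 = v_4 + 1.6164·e_1 + 2.3805·e_2 + 0.4228·e_3 = (1.3330, 0.7080, 0.4681, -0.2044, -0.0505).
‖u_4‖ = 1.5943, so e_4 = (0.8361, 0.4441, 0.2936, -0.1282, -0.0316).

Q = [[0.1796, 0.4201, 0.1010, 0.8361], [-0.7184, -0.4201, -0.3091, 0.4441], [0.3592, -0.5601, 0.5222, 0.2936], [-0.5388, 0.1400, 0.7882, -0.1282], [0.1796, -0.5601, -0.0176, -0.0316]], R = [[5.5678, 0.0000, 1.7961, -1.6164], [0.0000, 7.1414, 0.4201, -2.3805], [0.0000, 0.0000, 4.9596, -0.4228], [0.0000, 0.0000, 0.0000, 1.5943]]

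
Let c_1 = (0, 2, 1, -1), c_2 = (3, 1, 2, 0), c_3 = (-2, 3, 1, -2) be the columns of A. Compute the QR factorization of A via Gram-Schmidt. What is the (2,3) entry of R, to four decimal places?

r_{23} = -2.0793

c_1 = (0, 2, 1, -1); ‖c_1‖ = 2.4495, so q_1 = (0.0000, 0.8165, 0.4082, -0.4082).
q_1·c_2 = 0.0000·3 + 0.8165·1 + 0.4082·2 + (-0.4082)·0 = 1.6330.
u_2 = c_2 − 1.6330·q_1 = (3.0000, -0.3333, 1.3333, 0.6667).
‖u_2‖ = 3.3665, so q_2 = (0.8911, -0.0990, 0.3961, 0.1980).
r_{23} = q_2·c_3 = -2.0793.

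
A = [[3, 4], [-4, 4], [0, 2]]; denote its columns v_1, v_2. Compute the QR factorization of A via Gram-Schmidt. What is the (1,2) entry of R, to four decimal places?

q_1 = v_1/‖v_1‖ = (3, -4, 0)/5.0000 = (0.6000, -0.8000, 0.0000).
r_{12} = q_1·v_2 = -0.8000.

r_{12} = -0.8000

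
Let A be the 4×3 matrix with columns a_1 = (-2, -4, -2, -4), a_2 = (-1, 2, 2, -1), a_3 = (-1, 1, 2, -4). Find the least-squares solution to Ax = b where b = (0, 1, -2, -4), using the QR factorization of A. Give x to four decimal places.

x = (-0.1061, -1.2594, 1.2689)

e_1 = a_1/‖a_1‖ = (-2, -4, -2, -4)/6.3246 = (-0.3162, -0.6325, -0.3162, -0.6325).
r_{12} = e_1·a_2 = -0.9487.
u_2 = a_2 + 0.9487·e_1 = (-1.3000, 1.4000, 1.7000, -1.6000).
‖u_2‖ = 3.0166, so e_2 = (-0.4309, 0.4641, 0.5635, -0.5304).
r_{13} = e_1·a_3 = 1.5811; r_{23} = e_2·a_3 = 4.1437.
u_3 = a_3 − 1.5811·e_1 − 4.1437·e_2 = (1.2857, 0.0769, 0.1648, -0.8022).
‖u_3‖ = 1.5263, so e_3 = (0.8424, 0.0504, 0.1080, -0.5256).
Qᵀb = (2.5298, 1.4586, 1.9367).
Back-substitute: x_3 = 1.9367/1.5263 = 1.2689.
x_2 = (1.4586 − 4.1437·1.2689)/3.0166 = -1.2594.
x_1 = (2.5298 + 0.9487·(-1.2594) − 1.5811·1.2689)/6.3246 = -0.1061.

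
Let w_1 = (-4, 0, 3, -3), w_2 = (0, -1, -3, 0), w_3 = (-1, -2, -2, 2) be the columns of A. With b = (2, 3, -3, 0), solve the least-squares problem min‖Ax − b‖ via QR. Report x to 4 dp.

x = (-0.4815, 1.0376, -1.0887)

w_1 = (-4, 0, 3, -3); ‖w_1‖ = 5.8310, so q_1 = (-0.6860, 0.0000, 0.5145, -0.5145).
q_1·w_2 = (-0.6860)·0 + 0.0000·(-1) + 0.5145·(-3) + (-0.5145)·0 = -1.5435.
u_2 = w_2 + 1.5435·q_1 = (-1.0588, -1.0000, -2.2059, -0.7941).
‖u_2‖ = 2.7600, so q_2 = (-0.3836, -0.3623, -0.7992, -0.2877).
q_1·w_3 = (-0.6860)·(-1) + 0.0000·(-2) + 0.5145·(-2) + (-0.5145)·2 = -1.3720; q_2·w_3 = (-0.3836)·(-1) + (-0.3623)·(-2) + (-0.7992)·(-2) + (-0.2877)·2 = 2.1313.
u_3 = w_3 + 1.3720·q_1 − 2.1313·q_2 = (-1.1236, -1.2278, 0.4093, 1.9073).
‖u_3‖ = 2.5642, so q_3 = (-0.4382, -0.4788, 0.1596, 0.7438).
Qᵀb = (-2.9155, 0.5435, -2.7916).
Back-substitute: x_3 = -2.7916/2.5642 = -1.0887.
x_2 = (0.5435 − 2.1313·(-1.0887))/2.7600 = 1.0376.
x_1 = (-2.9155 + 1.5435·1.0376 + 1.3720·(-1.0887))/5.8310 = -0.4815.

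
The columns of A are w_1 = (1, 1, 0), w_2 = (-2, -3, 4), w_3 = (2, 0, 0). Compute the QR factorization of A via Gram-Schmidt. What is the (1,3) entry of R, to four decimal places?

w_1 = (1, 1, 0); ‖w_1‖ = 1.4142, so q_1 = (0.7071, 0.7071, 0.0000).
r_{13} = q_1·w_3 = 1.4142.

r_{13} = 1.4142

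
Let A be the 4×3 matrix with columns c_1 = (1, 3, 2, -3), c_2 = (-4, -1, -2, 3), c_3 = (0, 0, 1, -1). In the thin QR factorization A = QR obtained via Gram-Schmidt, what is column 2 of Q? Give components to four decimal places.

e_2 = (-0.8816, 0.4530, -0.0735, 0.1102)

c_1 = (1, 3, 2, -3); ‖c_1‖ = 4.7958, so e_1 = (0.2085, 0.6255, 0.4170, -0.6255).
e_1·c_2 = 0.2085·(-4) + 0.6255·(-1) + 0.4170·(-2) + (-0.6255)·3 = -4.1703.
u_2 = c_2 + 4.1703·e_1 = (-3.1304, 1.6087, -0.2609, 0.3913).
‖u_2‖ = 3.5509, so e_2 = (-0.8816, 0.4530, -0.0735, 0.1102).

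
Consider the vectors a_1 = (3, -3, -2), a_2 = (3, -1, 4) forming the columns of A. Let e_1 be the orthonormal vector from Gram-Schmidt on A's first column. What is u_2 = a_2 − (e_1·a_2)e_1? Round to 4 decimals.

u_2 = (2.4545, -0.4545, 4.3636)

a_1 = (3, -3, -2); ‖a_1‖ = 4.6904, so e_1 = (0.6396, -0.6396, -0.4264).
e_1·a_2 = 0.6396·3 + (-0.6396)·(-1) + (-0.4264)·4 = 0.8528.
u_2 = a_2 − 0.8528·e_1 = (2.4545, -0.4545, 4.3636).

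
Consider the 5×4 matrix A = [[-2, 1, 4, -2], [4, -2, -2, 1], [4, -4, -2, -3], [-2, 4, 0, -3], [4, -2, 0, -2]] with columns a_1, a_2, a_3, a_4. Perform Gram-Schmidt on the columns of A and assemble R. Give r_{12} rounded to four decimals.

a_1 = (-2, 4, 4, -2, 4); ‖a_1‖ = 7.4833, so q_1 = (-0.2673, 0.5345, 0.5345, -0.2673, 0.5345).
r_{12} = q_1·a_2 = -5.6125.

r_{12} = -5.6125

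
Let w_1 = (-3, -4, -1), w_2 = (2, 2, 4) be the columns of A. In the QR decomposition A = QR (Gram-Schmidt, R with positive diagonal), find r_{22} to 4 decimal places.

r_{22} = 3.3968

w_1 = (-3, -4, -1); ‖w_1‖ = 5.0990, so q_1 = (-0.5883, -0.7845, -0.1961).
q_1·w_2 = (-0.5883)·2 + (-0.7845)·2 + (-0.1961)·4 = -3.5301.
u_2 = w_2 + 3.5301·q_1 = (-0.0769, -0.7692, 3.3077).
r_{22} = ‖u_2‖ = 3.3968.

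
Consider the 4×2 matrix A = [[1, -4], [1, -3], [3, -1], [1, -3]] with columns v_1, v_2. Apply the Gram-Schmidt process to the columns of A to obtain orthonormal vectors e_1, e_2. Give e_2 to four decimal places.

v_1 = (1, 1, 3, 1); ‖v_1‖ = 3.4641, so e_1 = (0.2887, 0.2887, 0.8660, 0.2887).
e_1·v_2 = 0.2887·(-4) + 0.2887·(-3) + 0.8660·(-1) + 0.2887·(-3) = -3.7528.
u_2 = v_2 + 3.7528·e_1 = (-2.9167, -1.9167, 2.2500, -1.9167).
‖u_2‖ = 4.5735, so e_2 = (-0.6377, -0.4191, 0.4920, -0.4191).

e_2 = (-0.6377, -0.4191, 0.4920, -0.4191)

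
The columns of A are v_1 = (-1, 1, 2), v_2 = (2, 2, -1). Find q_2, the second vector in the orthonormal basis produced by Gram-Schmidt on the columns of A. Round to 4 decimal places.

v_1 = (-1, 1, 2); ‖v_1‖ = 2.4495, so q_1 = (-0.4082, 0.4082, 0.8165).
q_1·v_2 = (-0.4082)·2 + 0.4082·2 + 0.8165·(-1) = -0.8165.
u_2 = v_2 + 0.8165·q_1 = (1.6667, 2.3333, -0.3333).
‖u_2‖ = 2.8868, so q_2 = (0.5774, 0.8083, -0.1155).

q_2 = (0.5774, 0.8083, -0.1155)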